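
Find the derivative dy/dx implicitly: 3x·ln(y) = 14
Apply d/dx to both sides, remembering that y depends on x. Each occurrence of y therefore brings in a y' = dy/dx via the chain rule.

With F(x, y) equal to the left-hand side minus the right, differentiate F term by term:
  d/dx[3x·ln(y)] = 3x·y'/y + 3ln(y)
  d/dx[-14] = 0
Adding these up, d/dx[F] = 0 becomes
  (3ln(y)) + (3x/y)·y' = 0,
so isolating y',
  dy/dx = -(3ln(y))/(3x/y) = -y·ln(y)/x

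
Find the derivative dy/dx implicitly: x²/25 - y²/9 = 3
Differentiate both sides with respect to x, treating y as y(x). By the chain rule, any term containing y contributes a factor of y' = dy/dx when we differentiate it.

Move every term to one side and write the relation as F(x, y) = 0. Term by term,
  d/dx[x^2/25] = 2x/25
  d/dx[-y^2/9] = -2y·y'/9
  d/dx[-3] = 0

The pieces without y' make up ∂F/∂x and the coefficient of y' is ∂F/∂y:
  ∂F/∂x = 2x/25,
  ∂F/∂y = -2y/9.

Since d/dx[F] = ∂F/∂x + (∂F/∂y)·y' = 0, solve for y':
  (∂F/∂y)·y' = -∂F/∂x
  dy/dx = -(∂F/∂x)/(∂F/∂y) = -(2x/25)/(-2y/9) = 9x/(25y)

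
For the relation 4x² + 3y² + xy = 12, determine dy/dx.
Differentiate both sides with respect to x, treating y as y(x). By the chain rule, any term containing y contributes a factor of y' = dy/dx when we differentiate it.

Move every term to one side and write the relation as F(x, y) = 0. Term by term,
  d/dx[4x^2] = 8x
  d/dx[xy] = x·y' + y
  d/dx[3y^2] = 6y·y'
  d/dx[-12] = 0

The pieces without y' make up ∂F/∂x and the coefficient of y' is ∂F/∂y:
  ∂F/∂x = 8x + y,
  ∂F/∂y = x + 6y.

Since d/dx[F] = ∂F/∂x + (∂F/∂y)·y' = 0, solve for y':
  (∂F/∂y)·y' = -∂F/∂x
  dy/dx = -(∂F/∂x)/(∂F/∂y) = -(8x + y)/(x + 6y) = (-8x - y)/(x + 6y)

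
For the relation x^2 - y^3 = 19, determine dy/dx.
Differentiate the relation implicitly: treat y = y(x) and apply the chain rule, so every y-derivative picks up a y' = dy/dx factor.

With everything moved to the left-hand side, differentiate term by term:
  d/dx[x^2] = 2x
  d/dx[-y^3] = -3y^2·y'
  d/dx[-19] = 0

Separating the contributions that come from x directly and those that come through y:
  without y':      2x
  multiplying y':  -3y^2

so (2x) + (-3y^2)·y' = 0, and therefore
  dy/dx = -(2x)/(-3y^2) = 2x/(3y^2)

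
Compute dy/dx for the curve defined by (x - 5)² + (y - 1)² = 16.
Apply d/dx to both sides, remembering that y depends on x. Each occurrence of y therefore brings in a y' = dy/dx via the chain rule.

With F(x, y) equal to the left-hand side minus the right, differentiate F term by term:
  d/dx[(x - 5)^2] = 2x - 10
  d/dx[(y - 1)^2] = 2·y'(y - 1)
  d/dx[-16] = 0
Adding these up, d/dx[F] = 0 becomes
  (2x - 10) + (2y - 2)·y' = 0,
so isolating y',
  dy/dx = -(2x - 10)/(2y - 2) = (5 - x)/(y - 1)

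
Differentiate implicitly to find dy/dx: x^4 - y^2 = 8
Apply d/dx to both sides, remembering that y depends on x. Each occurrence of y therefore brings in a y' = dy/dx via the chain rule.

With F(x, y) equal to the left-hand side minus the right, differentiate F term by term:
  d/dx[x^4] = 4x^3
  d/dx[-y^2] = -2y·y'
  d/dx[-8] = 0
Adding these up, d/dx[F] = 0 becomes
  (4x^3) + (-2y)·y' = 0,
so isolating y',
  dy/dx = -(4x^3)/(-2y) = 2x^3/y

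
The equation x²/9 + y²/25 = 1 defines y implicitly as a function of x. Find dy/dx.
Take d/dx of both sides. Since y is implicitly a function of x, the chain rule attaches a y' = dy/dx factor whenever we differentiate through y.

Set F(x, y) = (left side) − (right side), so the curve is F = 0. Differentiating each term of F:
  d/dx[x^2/9] = 2x/9
  d/dx[y^2/25] = 2y·y'/25
  d/dx[-1] = 0

Collecting, the y'-free part is the partial derivative in x and the y' coefficient is the partial derivative in y:
  ∂F/∂x = 2x/9
  ∂F/∂y = 2y/25

so d/dx[F(x, y(x))] = ∂F/∂x + (∂F/∂y)·y' = 0. Rearranging,
  dy/dx = -(∂F/∂x)/(∂F/∂y) = -(2x/9)/(2y/25) = -25x/(9y)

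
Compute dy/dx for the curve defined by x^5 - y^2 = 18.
Differentiate the relation implicitly: treat y = y(x) and apply the chain rule, so every y-derivative picks up a y' = dy/dx factor.

With everything moved to the left-hand side, differentiate term by term:
  d/dx[x^5] = 5x^4
  d/dx[-y^2] = -2y·y'
  d/dx[-18] = 0

Separating the contributions that come from x directly and those that come through y:
  without y':      5x^4
  multiplying y':  -2y

so (5x^4) + (-2y)·y' = 0, and therefore
  dy/dx = -(5x^4)/(-2y) = 5x^4/(2y)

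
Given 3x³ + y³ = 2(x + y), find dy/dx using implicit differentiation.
Apply d/dx to both sides, remembering that y depends on x. Each occurrence of y therefore brings in a y' = dy/dx via the chain rule.

With F(x, y) equal to the left-hand side minus the right, differentiate F term by term:
  d/dx[3x^3] = 9x^2
  d/dx[-2x] = -2
  d/dx[y^3] = 3y^2·y'
  d/dx[-2y] = -2·y'
Adding these up, d/dx[F] = 0 becomes
  (9x^2 - 2) + (3y^2 - 2)·y' = 0,
so isolating y',
  dy/dx = -(9x^2 - 2)/(3y^2 - 2) = (2 - 9x^2)/(3y^2 - 2)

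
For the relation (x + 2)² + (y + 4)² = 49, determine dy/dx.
Take d/dx of both sides. Since y is implicitly a function of x, the chain rule attaches a y' = dy/dx factor whenever we differentiate through y.

Set F(x, y) = (left side) − (right side), so the curve is F = 0. Differentiating each term of F:
  d/dx[(x + 2)^2] = 2x + 4
  d/dx[(y + 4)^2] = 2·y'(y + 4)
  d/dx[-49] = 0

Collecting, the y'-free part is the partial derivative in x and the y' coefficient is the partial derivative in y:
  ∂F/∂x = 2x + 4
  ∂F/∂y = 2y + 8

so d/dx[F(x, y(x))] = ∂F/∂x + (∂F/∂y)·y' = 0. Rearranging,
  dy/dx = -(∂F/∂x)/(∂F/∂y) = -(2x + 4)/(2y + 8) = (-x - 2)/(y + 4)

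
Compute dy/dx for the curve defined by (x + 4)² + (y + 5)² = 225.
Differentiate the relation implicitly: treat y = y(x) and apply the chain rule, so every y-derivative picks up a y' = dy/dx factor.

With everything moved to the left-hand side, differentiate term by term:
  d/dx[(x + 4)^2] = 2x + 8
  d/dx[(y + 5)^2] = 2·y'(y + 5)
  d/dx[-225] = 0

Separating the contributions that come from x directly and those that come through y:
  without y':      2x + 8
  multiplying y':  2y + 10

so (2x + 8) + (2y + 10)·y' = 0, and therefore
  dy/dx = -(2x + 8)/(2y + 10) = (-x - 4)/(y + 5)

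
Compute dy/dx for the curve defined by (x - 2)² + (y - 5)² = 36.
Differentiate the relation implicitly: treat y = y(x) and apply the chain rule, so every y-derivative picks up a y' = dy/dx factor.

With everything moved to the left-hand side, differentiate term by term:
  d/dx[(x - 2)^2] = 2x - 4
  d/dx[(y - 5)^2] = 2·y'(y - 5)
  d/dx[-36] = 0

Separating the contributions that come from x directly and those that come through y:
  without y':      2x - 4
  multiplying y':  2y - 10

so (2x - 4) + (2y - 10)·y' = 0, and therefore
  dy/dx = -(2x - 4)/(2y - 10) = (2 - x)/(y - 5)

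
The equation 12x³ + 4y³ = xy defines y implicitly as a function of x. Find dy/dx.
Differentiate the relation implicitly: treat y = y(x) and apply the chain rule, so every y-derivative picks up a y' = dy/dx factor.

With everything moved to the left-hand side, differentiate term by term:
  d/dx[12x^3] = 36x^2
  d/dx[-xy] = -x·y' - y
  d/dx[4y^3] = 12y^2·y'

Separating the contributions that come from x directly and those that come through y:
  without y':      36x^2 - y
  multiplying y':  -x + 12y^2

so (36x^2 - y) + (-x + 12y^2)·y' = 0, and therefore
  dy/dx = -(36x^2 - y)/(-x + 12y^2) = (36x^2 - y)/(x - 12y^2)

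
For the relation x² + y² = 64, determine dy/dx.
Differentiate both sides with respect to x, treating y as y(x). By the chain rule, any term containing y contributes a factor of y' = dy/dx when we differentiate it.

Move every term to one side and write the relation as F(x, y) = 0. Term by term,
  d/dx[x^2] = 2x
  d/dx[y^2] = 2y·y'
  d/dx[-64] = 0

The pieces without y' make up ∂F/∂x and the coefficient of y' is ∂F/∂y:
  ∂F/∂x = 2x,
  ∂F/∂y = 2y.

Since d/dx[F] = ∂F/∂x + (∂F/∂y)·y' = 0, solve for y':
  (∂F/∂y)·y' = -∂F/∂x
  dy/dx = -(∂F/∂x)/(∂F/∂y) = -(2x)/(2y) = -x/y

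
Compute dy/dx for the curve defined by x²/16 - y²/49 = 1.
Apply d/dx to both sides, remembering that y depends on x. Each occurrence of y therefore brings in a y' = dy/dx via the chain rule.

With F(x, y) equal to the left-hand side minus the right, differentiate F term by term:
  d/dx[x^2/16] = x/8
  d/dx[-y^2/49] = -2y·y'/49
  d/dx[-1] = 0
Adding these up, d/dx[F] = 0 becomes
  (x/8) + (-2y/49)·y' = 0,
so isolating y',
  dy/dx = -(x/8)/(-2y/49) = 49x/(16y)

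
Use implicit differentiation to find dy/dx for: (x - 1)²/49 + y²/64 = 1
Take d/dx of both sides. Since y is implicitly a function of x, the chain rule attaches a y' = dy/dx factor whenever we differentiate through y.

Set F(x, y) = (left side) − (right side), so the curve is F = 0. Differentiating each term of F:
  d/dx[y^2/64] = y·y'/32
  d/dx[(x - 1)^2/49] = 2x/49 - 2/49
  d/dx[-1] = 0

Collecting, the y'-free part is the partial derivative in x and the y' coefficient is the partial derivative in y:
  ∂F/∂x = 2x/49 - 2/49
  ∂F/∂y = y/32

so d/dx[F(x, y(x))] = ∂F/∂x + (∂F/∂y)·y' = 0. Rearranging,
  dy/dx = -(∂F/∂x)/(∂F/∂y) = -(2x/49 - 2/49)/(y/32)
        = -(2(x - 1)/49)/(y/32) = 64(1 - x)/(49y)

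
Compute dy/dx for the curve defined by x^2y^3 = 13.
Differentiate the relation implicitly: treat y = y(x) and apply the chain rule, so every y-derivative picks up a y' = dy/dx factor.

With everything moved to the left-hand side, differentiate term by term:
  d/dx[x^2y^3] = 3x^2y^2·y' + 2xy^3
  d/dx[-13] = 0

Separating the contributions that come from x directly and those that come through y:
  without y':      2xy^3
  multiplying y':  3x^2y^2

so (2xy^3) + (3x^2y^2)·y' = 0, and therefore
  dy/dx = -(2xy^3)/(3x^2y^2) = -2y/(3x)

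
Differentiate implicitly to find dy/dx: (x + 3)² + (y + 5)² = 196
Differentiate the relation implicitly: treat y = y(x) and apply the chain rule, so every y-derivative picks up a y' = dy/dx factor.

With everything moved to the left-hand side, differentiate term by term:
  d/dx[(x + 3)^2] = 2x + 6
  d/dx[(y + 5)^2] = 2·y'(y + 5)
  d/dx[-196] = 0

Separating the contributions that come from x directly and those that come through y:
  without y':      2x + 6
  multiplying y':  2y + 10

so (2x + 6) + (2y + 10)·y' = 0, and therefore
  dy/dx = -(2x + 6)/(2y + 10) = (-x - 3)/(y + 5)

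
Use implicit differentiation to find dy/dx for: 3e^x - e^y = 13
Differentiate the relation implicitly: treat y = y(x) and apply the chain rule, so every y-derivative picks up a y' = dy/dx factor.

With everything moved to the left-hand side, differentiate term by term:
  d/dx[3e^(x)] = 3e^(x)
  d/dx[-e^(y)] = -y'·e^(y)
  d/dx[-13] = 0

Separating the contributions that come from x directly and those that come through y:
  without y':      3e^(x)
  multiplying y':  -e^(y)

so (3e^(x)) + (-e^(y))·y' = 0, and therefore
  dy/dx = -(3e^(x))/(-e^(y)) = 3e^(x - y)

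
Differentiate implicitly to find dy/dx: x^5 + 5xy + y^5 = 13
Differentiate the relation implicitly: treat y = y(x) and apply the chain rule, so every y-derivative picks up a y' = dy/dx factor.

With everything moved to the left-hand side, differentiate term by term:
  d/dx[x^5] = 5x^4
  d/dx[5xy] = 5x·y' + 5y
  d/dx[y^5] = 5y^4·y'
  d/dx[-13] = 0

Separating the contributions that come from x directly and those that come through y:
  without y':      5x^4 + 5y
  multiplying y':  5x + 5y^4

so (5x^4 + 5y) + (5x + 5y^4)·y' = 0, and therefore
  dy/dx = -(5x^4 + 5y)/(5x + 5y^4) = (-x^4 - y)/(x + y^4)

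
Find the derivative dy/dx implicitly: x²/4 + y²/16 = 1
Differentiate the relation implicitly: treat y = y(x) and apply the chain rule, so every y-derivative picks up a y' = dy/dx factor.

With everything moved to the left-hand side, differentiate term by term:
  d/dx[x^2/4] = x/2
  d/dx[y^2/16] = y·y'/8
  d/dx[-1] = 0

Separating the contributions that come from x directly and those that come through y:
  without y':      x/2
  multiplying y':  y/8

so (x/2) + (y/8)·y' = 0, and therefore
  dy/dx = -(x/2)/(y/8) = -4x/y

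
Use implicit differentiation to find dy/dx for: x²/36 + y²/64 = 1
Take d/dx of both sides. Since y is implicitly a function of x, the chain rule attaches a y' = dy/dx factor whenever we differentiate through y.

Set F(x, y) = (left side) − (right side), so the curve is F = 0. Differentiating each term of F:
  d/dx[x^2/36] = x/18
  d/dx[y^2/64] = y·y'/32
  d/dx[-1] = 0

Collecting, the y'-free part is the partial derivative in x and the y' coefficient is the partial derivative in y:
  ∂F/∂x = x/18
  ∂F/∂y = y/32

so d/dx[F(x, y(x))] = ∂F/∂x + (∂F/∂y)·y' = 0. Rearranging,
  dy/dx = -(∂F/∂x)/(∂F/∂y) = -(x/18)/(y/32) = -16x/(9y)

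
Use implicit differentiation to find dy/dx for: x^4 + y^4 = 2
Apply d/dx to both sides, remembering that y depends on x. Each occurrence of y therefore brings in a y' = dy/dx via the chain rule.

With F(x, y) equal to the left-hand side minus the right, differentiate F term by term:
  d/dx[x^4] = 4x^3
  d/dx[y^4] = 4y^3·y'
  d/dx[-2] = 0
Adding these up, d/dx[F] = 0 becomes
  (4x^3) + (4y^3)·y' = 0,
so isolating y',
  dy/dx = -(4x^3)/(4y^3) = -x^3/y^3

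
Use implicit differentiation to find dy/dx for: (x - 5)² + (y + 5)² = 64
Differentiate the relation implicitly: treat y = y(x) and apply the chain rule, so every y-derivative picks up a y' = dy/dx factor.

With everything moved to the left-hand side, differentiate term by term:
  d/dx[(x - 5)^2] = 2x - 10
  d/dx[(y + 5)^2] = 2·y'(y + 5)
  d/dx[-64] = 0

Separating the contributions that come from x directly and those that come through y:
  without y':      2x - 10
  multiplying y':  2y + 10

so (2x - 10) + (2y + 10)·y' = 0, and therefore
  dy/dx = -(2x - 10)/(2y + 10) = (5 - x)/(y + 5)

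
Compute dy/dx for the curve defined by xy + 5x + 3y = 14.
Take d/dx of both sides. Since y is implicitly a function of x, the chain rule attaches a y' = dy/dx factor whenever we differentiate through y.

Set F(x, y) = (left side) − (right side), so the curve is F = 0. Differentiating each term of F:
  d/dx[xy] = x·y' + y
  d/dx[5x] = 5
  d/dx[3y] = 3·y'
  d/dx[-14] = 0

Collecting, the y'-free part is the partial derivative in x and the y' coefficient is the partial derivative in y:
  ∂F/∂x = y + 5
  ∂F/∂y = x + 3

so d/dx[F(x, y(x))] = ∂F/∂x + (∂F/∂y)·y' = 0. Rearranging,
  dy/dx = -(∂F/∂x)/(∂F/∂y) = -(y + 5)/(x + 3) = (-y - 5)/(x + 3)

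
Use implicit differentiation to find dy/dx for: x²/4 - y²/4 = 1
Take d/dx of both sides. Since y is implicitly a function of x, the chain rule attaches a y' = dy/dx factor whenever we differentiate through y.

Set F(x, y) = (left side) − (right side), so the curve is F = 0. Differentiating each term of F:
  d/dx[x^2/4] = x/2
  d/dx[-y^2/4] = -y·y'/2
  d/dx[-1] = 0

Collecting, the y'-free part is the partial derivative in x and the y' coefficient is the partial derivative in y:
  ∂F/∂x = x/2
  ∂F/∂y = -y/2

so d/dx[F(x, y(x))] = ∂F/∂x + (∂F/∂y)·y' = 0. Rearranging,
  dy/dx = -(∂F/∂x)/(∂F/∂y) = -(x/2)/(-y/2) = x/y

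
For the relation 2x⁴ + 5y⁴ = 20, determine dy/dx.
Apply d/dx to both sides, remembering that y depends on x. Each occurrence of y therefore brings in a y' = dy/dx via the chain rule.

With F(x, y) equal to the left-hand side minus the right, differentiate F term by term:
  d/dx[2x^4] = 8x^3
  d/dx[5y^4] = 20y^3·y'
  d/dx[-20] = 0
Adding these up, d/dx[F] = 0 becomes
  (8x^3) + (20y^3)·y' = 0,
so isolating y',
  dy/dx = -(8x^3)/(20y^3) = -2x^3/(5y^3)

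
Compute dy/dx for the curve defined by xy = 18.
Differentiate both sides with respect to x, treating y as y(x). By the chain rule, any term containing y contributes a factor of y' = dy/dx when we differentiate it.

Move every term to one side and write the relation as F(x, y) = 0. Term by term,
  d/dx[xy] = x·y' + y
  d/dx[-18] = 0

The pieces without y' make up ∂F/∂x and the coefficient of y' is ∂F/∂y:
  ∂F/∂x = y,
  ∂F/∂y = x.

Since d/dx[F] = ∂F/∂x + (∂F/∂y)·y' = 0, solve for y':
  (∂F/∂y)·y' = -∂F/∂x
  dy/dx = -(∂F/∂x)/(∂F/∂y) = -(y)/(x) = -y/x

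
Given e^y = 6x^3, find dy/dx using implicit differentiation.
Apply d/dx to both sides, remembering that y depends on x. Each occurrence of y therefore brings in a y' = dy/dx via the chain rule.

With F(x, y) equal to the left-hand side minus the right, differentiate F term by term:
  d/dx[-6x^3] = -18x^2
  d/dx[e^(y)] = y'·e^(y)
Adding these up, d/dx[F] = 0 becomes
  (-18x^2) + (e^(y))·y' = 0,
so isolating y',
  dy/dx = -(-18x^2)/(e^(y)) = 18x^2e^(-y)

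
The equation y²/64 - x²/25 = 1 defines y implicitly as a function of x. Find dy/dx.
Apply d/dx to both sides, remembering that y depends on x. Each occurrence of y therefore brings in a y' = dy/dx via the chain rule.

With F(x, y) equal to the left-hand side minus the right, differentiate F term by term:
  d/dx[-x^2/25] = -2x/25
  d/dx[y^2/64] = y·y'/32
  d/dx[-1] = 0
Adding these up, d/dx[F] = 0 becomes
  (-2x/25) + (y/32)·y' = 0,
so isolating y',
  dy/dx = -(-2x/25)/(y/32) = 64x/(25y)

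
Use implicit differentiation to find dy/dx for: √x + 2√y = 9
Apply d/dx to both sides, remembering that y depends on x. Each occurrence of y therefore brings in a y' = dy/dx via the chain rule.

With F(x, y) equal to the left-hand side minus the right, differentiate F term by term:
  d/dx[√(x)] = 1/(2√(x))
  d/dx[2√(y)] = y'/√(y)
  d/dx[-9] = 0
Adding these up, d/dx[F] = 0 becomes
  (1/(2√(x))) + (1/√(y))·y' = 0,
so isolating y',
  dy/dx = -(1/(2√(x)))/(1/√(y)) = -√(y)/(2√(x))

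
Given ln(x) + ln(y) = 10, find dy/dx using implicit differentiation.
Differentiate the relation implicitly: treat y = y(x) and apply the chain rule, so every y-derivative picks up a y' = dy/dx factor.

With everything moved to the left-hand side, differentiate term by term:
  d/dx[ln(x)] = 1/x
  d/dx[ln(y)] = y'/y
  d/dx[-10] = 0

Separating the contributions that come from x directly and those that come through y:
  without y':      1/x
  multiplying y':  1/y

so (1/x) + (1/y)·y' = 0, and therefore
  dy/dx = -(1/x)/(1/y) = -y/x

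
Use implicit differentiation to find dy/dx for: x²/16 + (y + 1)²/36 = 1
Apply d/dx to both sides, remembering that y depends on x. Each occurrence of y therefore brings in a y' = dy/dx via the chain rule.

With F(x, y) equal to the left-hand side minus the right, differentiate F term by term:
  d/dx[x^2/16] = x/8
  d/dx[(y + 1)^2/36] = y'(y + 1)/18
  d/dx[-1] = 0
Adding these up, d/dx[F] = 0 becomes
  (x/8) + (y/18 + 1/18)·y' = 0,
so isolating y',
  dy/dx = -(x/8)/(y/18 + 1/18)
        = -(x/8)/((y + 1)/18) = -9x/(4y + 4)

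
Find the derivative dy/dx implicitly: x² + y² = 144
Differentiate the relation implicitly: treat y = y(x) and apply the chain rule, so every y-derivative picks up a y' = dy/dx factor.

With everything moved to the left-hand side, differentiate term by term:
  d/dx[x^2] = 2x
  d/dx[y^2] = 2y·y'
  d/dx[-144] = 0

Separating the contributions that come from x directly and those that come through y:
  without y':      2x
  multiplying y':  2y

so (2x) + (2y)·y' = 0, and therefore
  dy/dx = -(2x)/(2y) = -x/y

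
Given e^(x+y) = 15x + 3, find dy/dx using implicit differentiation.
Take d/dx of both sides. Since y is implicitly a function of x, the chain rule attaches a y' = dy/dx factor whenever we differentiate through y.

Set F(x, y) = (left side) − (right side), so the curve is F = 0. Differentiating each term of F:
  d/dx[-15x] = -15
  d/dx[e^(x + y)] = (y' + 1)·e^(x + y)
  d/dx[-3] = 0

Collecting, the y'-free part is the partial derivative in x and the y' coefficient is the partial derivative in y:
  ∂F/∂x = e^(x + y) - 15
  ∂F/∂y = e^(x + y)

so d/dx[F(x, y(x))] = ∂F/∂x + (∂F/∂y)·y' = 0. Rearranging,
  dy/dx = -(∂F/∂x)/(∂F/∂y) = -(e^(x + y) - 15)/(e^(x + y)) = 15e^(-x - y) - 1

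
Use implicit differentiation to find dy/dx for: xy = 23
Apply d/dx to both sides, remembering that y depends on x. Each occurrence of y therefore brings in a y' = dy/dx via the chain rule.

With F(x, y) equal to the left-hand side minus the right, differentiate F term by term:
  d/dx[xy] = x·y' + y
  d/dx[-23] = 0
Adding these up, d/dx[F] = 0 becomes
  (y) + (x)·y' = 0,
so isolating y',
  dy/dx = -(y)/(x) = -y/x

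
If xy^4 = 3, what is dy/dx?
Apply d/dx to both sides, remembering that y depends on x. Each occurrence of y therefore brings in a y' = dy/dx via the chain rule.

With F(x, y) equal to the left-hand side minus the right, differentiate F term by term:
  d/dx[xy^4] = 4xy^3·y' + y^4
  d/dx[-3] = 0
Adding these up, d/dx[F] = 0 becomes
  (y^4) + (4xy^3)·y' = 0,
so isolating y',
  dy/dx = -(y^4)/(4xy^3) = -y/(4x)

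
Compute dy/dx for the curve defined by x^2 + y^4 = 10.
Differentiate both sides with respect to x, treating y as y(x). By the chain rule, any term containing y contributes a factor of y' = dy/dx when we differentiate it.

Move every term to one side and write the relation as F(x, y) = 0. Term by term,
  d/dx[x^2] = 2x
  d/dx[y^4] = 4y^3·y'
  d/dx[-10] = 0

The pieces without y' make up ∂F/∂x and the coefficient of y' is ∂F/∂y:
  ∂F/∂x = 2x,
  ∂F/∂y = 4y^3.

Since d/dx[F] = ∂F/∂x + (∂F/∂y)·y' = 0, solve for y':
  (∂F/∂y)·y' = -∂F/∂x
  dy/dx = -(∂F/∂x)/(∂F/∂y) = -(2x)/(4y^3) = -x/(2y^3)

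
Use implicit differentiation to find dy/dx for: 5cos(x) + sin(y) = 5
Apply d/dx to both sides, remembering that y depends on x. Each occurrence of y therefore brings in a y' = dy/dx via the chain rule.

With F(x, y) equal to the left-hand side minus the right, differentiate F term by term:
  d/dx[sin(y)] = y'·cos(y)
  d/dx[5cos(x)] = -5sin(x)
  d/dx[-5] = 0
Adding these up, d/dx[F] = 0 becomes
  (-5sin(x)) + (cos(y))·y' = 0,
so isolating y',
  dy/dx = -(-5sin(x))/(cos(y)) = 5sin(x)/cos(y)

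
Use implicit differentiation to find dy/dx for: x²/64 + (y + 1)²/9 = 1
Differentiate the relation implicitly: treat y = y(x) and apply the chain rule, so every y-derivative picks up a y' = dy/dx factor.

With everything moved to the left-hand side, differentiate term by term:
  d/dx[x^2/64] = x/32
  d/dx[(y + 1)^2/9] = 2·y'(y + 1)/9
  d/dx[-1] = 0

Separating the contributions that come from x directly and those that come through y:
  without y':      x/32
  multiplying y':  2y/9 + 2/9

so (x/32) + (2y/9 + 2/9)·y' = 0, and therefore
  dy/dx = -(x/32)/(2y/9 + 2/9)
        = -(x/32)/(2(y + 1)/9) = -9x/(64y + 64)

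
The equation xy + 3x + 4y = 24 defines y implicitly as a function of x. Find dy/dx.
Apply d/dx to both sides, remembering that y depends on x. Each occurrence of y therefore brings in a y' = dy/dx via the chain rule.

With F(x, y) equal to the left-hand side minus the right, differentiate F term by term:
  d/dx[xy] = x·y' + y
  d/dx[3x] = 3
  d/dx[4y] = 4·y'
  d/dx[-24] = 0
Adding these up, d/dx[F] = 0 becomes
  (y + 3) + (x + 4)·y' = 0,
so isolating y',
  dy/dx = -(y + 3)/(x + 4) = (-y - 3)/(x + 4)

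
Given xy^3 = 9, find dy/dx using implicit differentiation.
Take d/dx of both sides. Since y is implicitly a function of x, the chain rule attaches a y' = dy/dx factor whenever we differentiate through y.

Set F(x, y) = (left side) − (right side), so the curve is F = 0. Differentiating each term of F:
  d/dx[xy^3] = 3xy^2·y' + y^3
  d/dx[-9] = 0

Collecting, the y'-free part is the partial derivative in x and the y' coefficient is the partial derivative in y:
  ∂F/∂x = y^3
  ∂F/∂y = 3xy^2

so d/dx[F(x, y(x))] = ∂F/∂x + (∂F/∂y)·y' = 0. Rearranging,
  dy/dx = -(∂F/∂x)/(∂F/∂y) = -(y^3)/(3xy^2) = -y/(3x)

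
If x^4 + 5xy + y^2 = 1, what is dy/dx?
Apply d/dx to both sides, remembering that y depends on x. Each occurrence of y therefore brings in a y' = dy/dx via the chain rule.

With F(x, y) equal to the left-hand side minus the right, differentiate F term by term:
  d/dx[x^4] = 4x^3
  d/dx[5xy] = 5x·y' + 5y
  d/dx[y^2] = 2y·y'
  d/dx[-1] = 0
Adding these up, d/dx[F] = 0 becomes
  (4x^3 + 5y) + (5x + 2y)·y' = 0,
so isolating y',
  dy/dx = -(4x^3 + 5y)/(5x + 2y) = (-4x^3 - 5y)/(5x + 2y)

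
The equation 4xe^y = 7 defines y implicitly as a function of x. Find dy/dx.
Differentiate the relation implicitly: treat y = y(x) and apply the chain rule, so every y-derivative picks up a y' = dy/dx factor.

With everything moved to the left-hand side, differentiate term by term:
  d/dx[4x·e^(y)] = 4x·y'·e^(y) + 4e^(y)
  d/dx[-7] = 0

Separating the contributions that come from x directly and those that come through y:
  without y':      4e^(y)
  multiplying y':  4x·e^(y)

so (4e^(y)) + (4x·e^(y))·y' = 0, and therefore
  dy/dx = -(4e^(y))/(4x·e^(y)) = -1/x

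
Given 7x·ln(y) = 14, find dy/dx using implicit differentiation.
Take d/dx of both sides. Since y is implicitly a function of x, the chain rule attaches a y' = dy/dx factor whenever we differentiate through y.

Set F(x, y) = (left side) − (right side), so the curve is F = 0. Differentiating each term of F:
  d/dx[7x·ln(y)] = 7x·y'/y + 7ln(y)
  d/dx[-14] = 0

Collecting, the y'-free part is the partial derivative in x and the y' coefficient is the partial derivative in y:
  ∂F/∂x = 7ln(y)
  ∂F/∂y = 7x/y

so d/dx[F(x, y(x))] = ∂F/∂x + (∂F/∂y)·y' = 0. Rearranging,
  dy/dx = -(∂F/∂x)/(∂F/∂y) = -(7ln(y))/(7x/y) = -y·ln(y)/x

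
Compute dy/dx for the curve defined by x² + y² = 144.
Differentiate the relation implicitly: treat y = y(x) and apply the chain rule, so every y-derivative picks up a y' = dy/dx factor.

With everything moved to the left-hand side, differentiate term by term:
  d/dx[x^2] = 2x
  d/dx[y^2] = 2y·y'
  d/dx[-144] = 0

Separating the contributions that come from x directly and those that come through y:
  without y':      2x
  multiplying y':  2y

so (2x) + (2y)·y' = 0, and therefore
  dy/dx = -(2x)/(2y) = -x/y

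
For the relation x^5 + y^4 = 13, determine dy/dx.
Differentiate the relation implicitly: treat y = y(x) and apply the chain rule, so every y-derivative picks up a y' = dy/dx factor.

With everything moved to the left-hand side, differentiate term by term:
  d/dx[x^5] = 5x^4
  d/dx[y^4] = 4y^3·y'
  d/dx[-13] = 0

Separating the contributions that come from x directly and those that come through y:
  without y':      5x^4
  multiplying y':  4y^3

so (5x^4) + (4y^3)·y' = 0, and therefore
  dy/dx = -(5x^4)/(4y^3) = -5x^4/(4y^3)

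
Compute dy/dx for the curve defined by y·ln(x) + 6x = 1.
Take d/dx of both sides. Since y is implicitly a function of x, the chain rule attaches a y' = dy/dx factor whenever we differentiate through y.

Set F(x, y) = (left side) − (right side), so the curve is F = 0. Differentiating each term of F:
  d/dx[6x] = 6
  d/dx[y·ln(x)] = y'·ln(x) + y/x
  d/dx[-1] = 0

Collecting, the y'-free part is the partial derivative in x and the y' coefficient is the partial derivative in y:
  ∂F/∂x = 6 + y/x
  ∂F/∂y = ln(x)

so d/dx[F(x, y(x))] = ∂F/∂x + (∂F/∂y)·y' = 0. Rearranging,
  dy/dx = -(∂F/∂x)/(∂F/∂y) = -(6 + y/x)/(ln(x))
        = -((6x + y)/x)/(ln(x)) = (-6x - y)/(x·ln(x))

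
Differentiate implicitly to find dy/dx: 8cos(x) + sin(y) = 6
Take d/dx of both sides. Since y is implicitly a function of x, the chain rule attaches a y' = dy/dx factor whenever we differentiate through y.

Set F(x, y) = (left side) − (right side), so the curve is F = 0. Differentiating each term of F:
  d/dx[sin(y)] = y'·cos(y)
  d/dx[8cos(x)] = -8sin(x)
  d/dx[-6] = 0

Collecting, the y'-free part is the partial derivative in x and the y' coefficient is the partial derivative in y:
  ∂F/∂x = -8sin(x)
  ∂F/∂y = cos(y)

so d/dx[F(x, y(x))] = ∂F/∂x + (∂F/∂y)·y' = 0. Rearranging,
  dy/dx = -(∂F/∂x)/(∂F/∂y) = -(-8sin(x))/(cos(y)) = 8sin(x)/cos(y)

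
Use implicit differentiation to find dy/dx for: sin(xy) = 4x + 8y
Apply d/dx to both sides, remembering that y depends on x. Each occurrence of y therefore brings in a y' = dy/dx via the chain rule.

With F(x, y) equal to the left-hand side minus the right, differentiate F term by term:
  d/dx[-4x] = -4
  d/dx[-8y] = -8·y'
  d/dx[sin(xy)] = (x·y' + y)·cos(xy)
Adding these up, d/dx[F] = 0 becomes
  (y·cos(xy) - 4) + (x·cos(xy) - 8)·y' = 0,
so isolating y',
  dy/dx = -(y·cos(xy) - 4)/(x·cos(xy) - 8) = (-y·cos(xy) + 4)/(x·cos(xy) - 8)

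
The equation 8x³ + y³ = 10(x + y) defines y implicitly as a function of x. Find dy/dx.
Differentiate both sides with respect to x, treating y as y(x). By the chain rule, any term containing y contributes a factor of y' = dy/dx when we differentiate it.

Move every term to one side and write the relation as F(x, y) = 0. Term by term,
  d/dx[8x^3] = 24x^2
  d/dx[-10x] = -10
  d/dx[y^3] = 3y^2·y'
  d/dx[-10y] = -10·y'

The pieces without y' make up ∂F/∂x and the coefficient of y' is ∂F/∂y:
  ∂F/∂x = 24x^2 - 10,
  ∂F/∂y = 3y^2 - 10.

Since d/dx[F] = ∂F/∂x + (∂F/∂y)·y' = 0, solve for y':
  (∂F/∂y)·y' = -∂F/∂x
  dy/dx = -(∂F/∂x)/(∂F/∂y) = -(24x^2 - 10)/(3y^2 - 10) = 2(5 - 12x^2)/(3y^2 - 10)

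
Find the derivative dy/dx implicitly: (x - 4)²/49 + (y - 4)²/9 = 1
Differentiate the relation implicitly: treat y = y(x) and apply the chain rule, so every y-derivative picks up a y' = dy/dx factor.

With everything moved to the left-hand side, differentiate term by term:
  d/dx[(x - 4)^2/49] = 2x/49 - 8/49
  d/dx[(y - 4)^2/9] = 2·y'(y - 4)/9
  d/dx[-1] = 0

Separating the contributions that come from x directly and those that come through y:
  without y':      2x/49 - 8/49
  multiplying y':  2y/9 - 8/9

so (2x/49 - 8/49) + (2y/9 - 8/9)·y' = 0, and therefore
  dy/dx = -(2x/49 - 8/49)/(2y/9 - 8/9)
        = -(2(x - 4)/49)/(2(y - 4)/9) = 9(4 - x)/(49(y - 4))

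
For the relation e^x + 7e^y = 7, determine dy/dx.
Take d/dx of both sides. Since y is implicitly a function of x, the chain rule attaches a y' = dy/dx factor whenever we differentiate through y.

Set F(x, y) = (left side) − (right side), so the curve is F = 0. Differentiating each term of F:
  d/dx[e^(x)] = e^(x)
  d/dx[7e^(y)] = 7·y'·e^(y)
  d/dx[-7] = 0

Collecting, the y'-free part is the partial derivative in x and the y' coefficient is the partial derivative in y:
  ∂F/∂x = e^(x)
  ∂F/∂y = 7e^(y)

so d/dx[F(x, y(x))] = ∂F/∂x + (∂F/∂y)·y' = 0. Rearranging,
  dy/dx = -(∂F/∂x)/(∂F/∂y) = -(e^(x))/(7e^(y)) = -e^(x - y)/7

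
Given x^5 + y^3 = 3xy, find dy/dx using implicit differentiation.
Differentiate the relation implicitly: treat y = y(x) and apply the chain rule, so every y-derivative picks up a y' = dy/dx factor.

With everything moved to the left-hand side, differentiate term by term:
  d/dx[x^5] = 5x^4
  d/dx[-3xy] = -3x·y' - 3y
  d/dx[y^3] = 3y^2·y'

Separating the contributions that come from x directly and those that come through y:
  without y':      5x^4 - 3y
  multiplying y':  -3x + 3y^2

so (5x^4 - 3y) + (-3x + 3y^2)·y' = 0, and therefore
  dy/dx = -(5x^4 - 3y)/(-3x + 3y^2) = (5x^4/3 - y)/(x - y^2)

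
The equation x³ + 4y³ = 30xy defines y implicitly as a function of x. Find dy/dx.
Differentiate both sides with respect to x, treating y as y(x). By the chain rule, any term containing y contributes a factor of y' = dy/dx when we differentiate it.

Move every term to one side and write the relation as F(x, y) = 0. Term by term,
  d/dx[x^3] = 3x^2
  d/dx[-30xy] = -30x·y' - 30y
  d/dx[4y^3] = 12y^2·y'

The pieces without y' make up ∂F/∂x and the coefficient of y' is ∂F/∂y:
  ∂F/∂x = 3x^2 - 30y,
  ∂F/∂y = -30x + 12y^2.

Since d/dx[F] = ∂F/∂x + (∂F/∂y)·y' = 0, solve for y':
  (∂F/∂y)·y' = -∂F/∂x
  dy/dx = -(∂F/∂x)/(∂F/∂y) = -(3x^2 - 30y)/(-30x + 12y^2) = (x^2 - 10y)/(2(5x - 2y^2))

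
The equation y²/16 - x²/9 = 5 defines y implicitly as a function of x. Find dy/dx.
Differentiate both sides with respect to x, treating y as y(x). By the chain rule, any term containing y contributes a factor of y' = dy/dx when we differentiate it.

Move every term to one side and write the relation as F(x, y) = 0. Term by term,
  d/dx[-x^2/9] = -2x/9
  d/dx[y^2/16] = y·y'/8
  d/dx[-5] = 0

The pieces without y' make up ∂F/∂x and the coefficient of y' is ∂F/∂y:
  ∂F/∂x = -2x/9,
  ∂F/∂y = y/8.

Since d/dx[F] = ∂F/∂x + (∂F/∂y)·y' = 0, solve for y':
  (∂F/∂y)·y' = -∂F/∂x
  dy/dx = -(∂F/∂x)/(∂F/∂y) = -(-2x/9)/(y/8) = 16x/(9y)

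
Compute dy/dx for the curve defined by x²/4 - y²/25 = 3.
Differentiate both sides with respect to x, treating y as y(x). By the chain rule, any term containing y contributes a factor of y' = dy/dx when we differentiate it.

Move every term to one side and write the relation as F(x, y) = 0. Term by term,
  d/dx[x^2/4] = x/2
  d/dx[-y^2/25] = -2y·y'/25
  d/dx[-3] = 0

The pieces without y' make up ∂F/∂x and the coefficient of y' is ∂F/∂y:
  ∂F/∂x = x/2,
  ∂F/∂y = -2y/25.

Since d/dx[F] = ∂F/∂x + (∂F/∂y)·y' = 0, solve for y':
  (∂F/∂y)·y' = -∂F/∂x
  dy/dx = -(∂F/∂x)/(∂F/∂y) = -(x/2)/(-2y/25) = 25x/(4y)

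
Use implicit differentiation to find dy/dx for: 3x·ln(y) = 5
Take d/dx of both sides. Since y is implicitly a function of x, the chain rule attaches a y' = dy/dx factor whenever we differentiate through y.

Set F(x, y) = (left side) − (right side), so the curve is F = 0. Differentiating each term of F:
  d/dx[3x·ln(y)] = 3x·y'/y + 3ln(y)
  d/dx[-5] = 0

Collecting, the y'-free part is the partial derivative in x and the y' coefficient is the partial derivative in y:
  ∂F/∂x = 3ln(y)
  ∂F/∂y = 3x/y

so d/dx[F(x, y(x))] = ∂F/∂x + (∂F/∂y)·y' = 0. Rearranging,
  dy/dx = -(∂F/∂x)/(∂F/∂y) = -(3ln(y))/(3x/y) = -y·ln(y)/x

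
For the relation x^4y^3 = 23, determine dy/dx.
Take d/dx of both sides. Since y is implicitly a function of x, the chain rule attaches a y' = dy/dx factor whenever we differentiate through y.

Set F(x, y) = (left side) − (right side), so the curve is F = 0. Differentiating each term of F:
  d/dx[x^4y^3] = 3x^4y^2·y' + 4x^3y^3
  d/dx[-23] = 0

Collecting, the y'-free part is the partial derivative in x and the y' coefficient is the partial derivative in y:
  ∂F/∂x = 4x^3y^3
  ∂F/∂y = 3x^4y^2

so d/dx[F(x, y(x))] = ∂F/∂x + (∂F/∂y)·y' = 0. Rearranging,
  dy/dx = -(∂F/∂x)/(∂F/∂y) = -(4x^3y^3)/(3x^4y^2) = -4y/(3x)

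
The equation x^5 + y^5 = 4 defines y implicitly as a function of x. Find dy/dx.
Take d/dx of both sides. Since y is implicitly a function of x, the chain rule attaches a y' = dy/dx factor whenever we differentiate through y.

Set F(x, y) = (left side) − (right side), so the curve is F = 0. Differentiating each term of F:
  d/dx[x^5] = 5x^4
  d/dx[y^5] = 5y^4·y'
  d/dx[-4] = 0

Collecting, the y'-free part is the partial derivative in x and the y' coefficient is the partial derivative in y:
  ∂F/∂x = 5x^4
  ∂F/∂y = 5y^4

so d/dx[F(x, y(x))] = ∂F/∂x + (∂F/∂y)·y' = 0. Rearranging,
  dy/dx = -(∂F/∂x)/(∂F/∂y) = -(5x^4)/(5y^4) = -x^4/y^4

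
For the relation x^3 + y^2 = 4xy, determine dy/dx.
Apply d/dx to both sides, remembering that y depends on x. Each occurrence of y therefore brings in a y' = dy/dx via the chain rule.

With F(x, y) equal to the left-hand side minus the right, differentiate F term by term:
  d/dx[x^3] = 3x^2
  d/dx[-4xy] = -4x·y' - 4y
  d/dx[y^2] = 2y·y'
Adding these up, d/dx[F] = 0 becomes
  (3x^2 - 4y) + (-4x + 2y)·y' = 0,
so isolating y',
  dy/dx = -(3x^2 - 4y)/(-4x + 2y) = (3x^2 - 4y)/(2(2x - y))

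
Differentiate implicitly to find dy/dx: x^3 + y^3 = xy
Take d/dx of both sides. Since y is implicitly a function of x, the chain rule attaches a y' = dy/dx factor whenever we differentiate through y.

Set F(x, y) = (left side) − (right side), so the curve is F = 0. Differentiating each term of F:
  d/dx[x^3] = 3x^2
  d/dx[-xy] = -x·y' - y
  d/dx[y^3] = 3y^2·y'

Collecting, the y'-free part is the partial derivative in x and the y' coefficient is the partial derivative in y:
  ∂F/∂x = 3x^2 - y
  ∂F/∂y = -x + 3y^2

so d/dx[F(x, y(x))] = ∂F/∂x + (∂F/∂y)·y' = 0. Rearranging,
  dy/dx = -(∂F/∂x)/(∂F/∂y) = -(3x^2 - y)/(-x + 3y^2) = (3x^2 - y)/(x - 3y^2)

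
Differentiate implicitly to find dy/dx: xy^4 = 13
Differentiate both sides with respect to x, treating y as y(x). By the chain rule, any term containing y contributes a factor of y' = dy/dx when we differentiate it.

Move every term to one side and write the relation as F(x, y) = 0. Term by term,
  d/dx[xy^4] = 4xy^3·y' + y^4
  d/dx[-13] = 0

The pieces without y' make up ∂F/∂x and the coefficient of y' is ∂F/∂y:
  ∂F/∂x = y^4,
  ∂F/∂y = 4xy^3.

Since d/dx[F] = ∂F/∂x + (∂F/∂y)·y' = 0, solve for y':
  (∂F/∂y)·y' = -∂F/∂x
  dy/dx = -(∂F/∂x)/(∂F/∂y) = -(y^4)/(4xy^3) = -y/(4x)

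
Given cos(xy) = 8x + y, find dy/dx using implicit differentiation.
Differentiate both sides with respect to x, treating y as y(x). By the chain rule, any term containing y contributes a factor of y' = dy/dx when we differentiate it.

Move every term to one side and write the relation as F(x, y) = 0. Term by term,
  d/dx[-8x] = -8
  d/dx[-y] = -y'
  d/dx[cos(xy)] = -(x·y' + y)·sin(xy)

The pieces without y' make up ∂F/∂x and the coefficient of y' is ∂F/∂y:
  ∂F/∂x = -y·sin(xy) - 8,
  ∂F/∂y = -x·sin(xy) - 1.

Since d/dx[F] = ∂F/∂x + (∂F/∂y)·y' = 0, solve for y':
  (∂F/∂y)·y' = -∂F/∂x
  dy/dx = -(∂F/∂x)/(∂F/∂y) = -(-y·sin(xy) - 8)/(-x·sin(xy) - 1) = -(y·sin(xy) + 8)/(x·sin(xy) + 1)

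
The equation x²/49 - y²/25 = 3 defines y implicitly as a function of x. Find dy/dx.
Differentiate the relation implicitly: treat y = y(x) and apply the chain rule, so every y-derivative picks up a y' = dy/dx factor.

With everything moved to the left-hand side, differentiate term by term:
  d/dx[x^2/49] = 2x/49
  d/dx[-y^2/25] = -2y·y'/25
  d/dx[-3] = 0

Separating the contributions that come from x directly and those that come through y:
  without y':      2x/49
  multiplying y':  -2y/25

so (2x/49) + (-2y/25)·y' = 0, and therefore
  dy/dx = -(2x/49)/(-2y/25) = 25x/(49y)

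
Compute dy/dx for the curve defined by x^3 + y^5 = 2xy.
Apply d/dx to both sides, remembering that y depends on x. Each occurrence of y therefore brings in a y' = dy/dx via the chain rule.

With F(x, y) equal to the left-hand side minus the right, differentiate F term by term:
  d/dx[x^3] = 3x^2
  d/dx[-2xy] = -2x·y' - 2y
  d/dx[y^5] = 5y^4·y'
Adding these up, d/dx[F] = 0 becomes
  (3x^2 - 2y) + (-2x + 5y^4)·y' = 0,
so isolating y',
  dy/dx = -(3x^2 - 2y)/(-2x + 5y^4) = (3x^2 - 2y)/(2x - 5y^4)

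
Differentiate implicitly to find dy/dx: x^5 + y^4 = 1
Take d/dx of both sides. Since y is implicitly a function of x, the chain rule attaches a y' = dy/dx factor whenever we differentiate through y.

Set F(x, y) = (left side) − (right side), so the curve is F = 0. Differentiating each term of F:
  d/dx[x^5] = 5x^4
  d/dx[y^4] = 4y^3·y'
  d/dx[-1] = 0

Collecting, the y'-free part is the partial derivative in x and the y' coefficient is the partial derivative in y:
  ∂F/∂x = 5x^4
  ∂F/∂y = 4y^3

so d/dx[F(x, y(x))] = ∂F/∂x + (∂F/∂y)·y' = 0. Rearranging,
  dy/dx = -(∂F/∂x)/(∂F/∂y) = -(5x^4)/(4y^3) = -5x^4/(4y^3)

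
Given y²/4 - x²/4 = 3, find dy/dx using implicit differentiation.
Differentiate the relation implicitly: treat y = y(x) and apply the chain rule, so every y-derivative picks up a y' = dy/dx factor.

With everything moved to the left-hand side, differentiate term by term:
  d/dx[-x^2/4] = -x/2
  d/dx[y^2/4] = y·y'/2
  d/dx[-3] = 0

Separating the contributions that come from x directly and those that come through y:
  without y':      -x/2
  multiplying y':  y/2

so (-x/2) + (y/2)·y' = 0, and therefore
  dy/dx = -(-x/2)/(y/2) = x/y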